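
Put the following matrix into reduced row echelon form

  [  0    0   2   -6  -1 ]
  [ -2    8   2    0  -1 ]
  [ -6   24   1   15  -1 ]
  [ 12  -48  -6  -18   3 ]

ρ1 ↔ ρ2
  [ -2    8   2    0  -1 ]
  [  0    0   2   -6  -1 ]
  [ -6   24   1   15  -1 ]
  [ 12  -48  -6  -18   3 ]
ρ1 → -1/2·ρ1
  [  1   -4  -1    0  1/2 ]
  [  0    0   2   -6   -1 ]
  [ -6   24   1   15   -1 ]
  [ 12  -48  -6  -18    3 ]
ρ3 → ρ3 + 6·ρ1
  [  1   -4  -1    0  1/2 ]
  [  0    0   2   -6   -1 ]
  [  0    0  -5   15    2 ]
  [ 12  -48  -6  -18    3 ]
ρ4 → ρ4 − 12·ρ1
  [ 1  -4  -1    0  1/2 ]
  [ 0   0   2   -6   -1 ]
  [ 0   0  -5   15    2 ]
  [ 0   0   6  -18   -3 ]
ρ2 → 1/2·ρ2
  [ 1  -4  -1    0   1/2 ]
  [ 0   0   1   -3  -1/2 ]
  [ 0   0  -5   15     2 ]
  [ 0   0   6  -18    -3 ]
ρ3 → ρ3 + 5·ρ2
  [ 1  -4  -1    0   1/2 ]
  [ 0   0   1   -3  -1/2 ]
  [ 0   0   0    0  -1/2 ]
  [ 0   0   6  -18    -3 ]
ρ4 → ρ4 − 6·ρ2
  [ 1  -4  -1   0   1/2 ]
  [ 0   0   1  -3  -1/2 ]
  [ 0   0   0   0  -1/2 ]
  [ 0   0   0   0     0 ]
ρ3 → -2·ρ3
  [ 1  -4  -1   0   1/2 ]
  [ 0   0   1  -3  -1/2 ]
  [ 0   0   0   0     1 ]
  [ 0   0   0   0     0 ]
ρ2 → ρ2 + 1/2·ρ3
  [ 1  -4  -1   0  1/2 ]
  [ 0   0   1  -3    0 ]
  [ 0   0   0   0    1 ]
  [ 0   0   0   0    0 ]
ρ1 → ρ1 − 1/2·ρ3
  [ 1  -4  -1   0  0 ]
  [ 0   0   1  -3  0 ]
  [ 0   0   0   0  1 ]
  [ 0   0   0   0  0 ]
ρ1 → ρ1 + ρ2
  [ 1  -4  0  -3  0 ]
  [ 0   0  1  -3  0 ]
  [ 0   0  0   0  1 ]
  [ 0   0  0   0  0 ]

[[1, -4, 0, -3, 0], [0, 0, 1, -3, 0], [0, 0, 0, 0, 1], [0, 0, 0, 0, 0]]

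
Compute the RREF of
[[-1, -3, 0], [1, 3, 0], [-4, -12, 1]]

[[1, 3, 0], [0, 0, 1], [0, 0, 0]]

Multiply r1 by -1.
  [  1    3  0 ]
  [  1    3  0 ]
  [ -4  -12  1 ]
Subtract r1 from r2.
  [  1    3  0 ]
  [  0    0  0 ]
  [ -4  -12  1 ]
Add 4 times r1 to r3.
  [ 1  3  0 ]
  [ 0  0  0 ]
  [ 0  0  1 ]
Swap r2 and r3.
  [ 1  3  0 ]
  [ 0  0  1 ]
  [ 0  0  0 ]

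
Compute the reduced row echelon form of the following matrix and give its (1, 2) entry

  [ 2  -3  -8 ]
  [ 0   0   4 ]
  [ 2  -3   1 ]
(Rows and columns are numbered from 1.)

-3/2

R1 → 1/2·R1
  [ 1  -3/2  -4 ]
  [ 0     0   4 ]
  [ 2    -3   1 ]
R3 → R3 − 2·R1
  [ 1  -3/2  -4 ]
  [ 0     0   4 ]
  [ 0     0   9 ]
R2 → 1/4·R2
  [ 1  -3/2  -4 ]
  [ 0     0   1 ]
  [ 0     0   9 ]
R3 → R3 − 9·R2
  [ 1  -3/2  -4 ]
  [ 0     0   1 ]
  [ 0     0   0 ]
R1 → R1 + 4·R2
  [ 1  -3/2  0 ]
  [ 0     0  1 ]
  [ 0     0  0 ]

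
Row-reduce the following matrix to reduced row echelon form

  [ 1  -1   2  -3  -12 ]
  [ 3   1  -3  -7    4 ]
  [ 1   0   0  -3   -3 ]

[[1, 0, 0, -3, -3], [0, 1, 0, -4, 1], [0, 0, 1, -2, -4]]

ρ2 → ρ2 − 3·ρ1
  [ 1  -1   2  -3  -12 ]
  [ 0   4  -9   2   40 ]
  [ 1   0   0  -3   -3 ]
ρ3 → ρ3 − ρ1
  [ 1  -1   2  -3  -12 ]
  [ 0   4  -9   2   40 ]
  [ 0   1  -2   0    9 ]
ρ2 → 1/4·ρ2
  [ 1  -1     2   -3  -12 ]
  [ 0   1  -9/4  1/2   10 ]
  [ 0   1    -2    0    9 ]
ρ3 → ρ3 − ρ2
  [ 1  -1     2    -3  -12 ]
  [ 0   1  -9/4   1/2   10 ]
  [ 0   0   1/4  -1/2   -1 ]
ρ3 → 4·ρ3
  [ 1  -1     2   -3  -12 ]
  [ 0   1  -9/4  1/2   10 ]
  [ 0   0     1   -2   -4 ]
ρ2 → ρ2 + 9/4·ρ3
  [ 1  -1  2  -3  -12 ]
  [ 0   1  0  -4    1 ]
  [ 0   0  1  -2   -4 ]
ρ1 → ρ1 − 2·ρ3
  [ 1  -1  0   1  -4 ]
  [ 0   1  0  -4   1 ]
  [ 0   0  1  -2  -4 ]
ρ1 → ρ1 + ρ2
  [ 1  0  0  -3  -3 ]
  [ 0  1  0  -4   1 ]
  [ 0  0  1  -2  -4 ]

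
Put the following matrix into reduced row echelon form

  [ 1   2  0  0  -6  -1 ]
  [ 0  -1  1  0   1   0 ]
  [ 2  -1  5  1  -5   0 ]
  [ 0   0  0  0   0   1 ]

[[1, 0, 2, 0, -4, 0], [0, 1, -1, 0, -1, 0], [0, 0, 0, 1, 2, 0], [0, 0, 0, 0, 0, 1]]

ρ3 → ρ3 − 2·ρ1
  [ 1   2  0  0  -6  -1 ]
  [ 0  -1  1  0   1   0 ]
  [ 0  -5  5  1   7   2 ]
  [ 0   0  0  0   0   1 ]
ρ2 → -1·ρ2
  [ 1   2   0  0  -6  -1 ]
  [ 0   1  -1  0  -1   0 ]
  [ 0  -5   5  1   7   2 ]
  [ 0   0   0  0   0   1 ]
ρ3 → ρ3 + 5·ρ2
  [ 1  2   0  0  -6  -1 ]
  [ 0  1  -1  0  -1   0 ]
  [ 0  0   0  1   2   2 ]
  [ 0  0   0  0   0   1 ]
ρ3 → ρ3 − 2·ρ4
  [ 1  2   0  0  -6  -1 ]
  [ 0  1  -1  0  -1   0 ]
  [ 0  0   0  1   2   0 ]
  [ 0  0   0  0   0   1 ]
ρ1 → ρ1 + ρ4
  [ 1  2   0  0  -6  0 ]
  [ 0  1  -1  0  -1  0 ]
  [ 0  0   0  1   2  0 ]
  [ 0  0   0  0   0  1 ]
ρ1 → ρ1 − 2·ρ2
  [ 1  0   2  0  -4  0 ]
  [ 0  1  -1  0  -1  0 ]
  [ 0  0   0  1   2  0 ]
  [ 0  0   0  0   0  1 ]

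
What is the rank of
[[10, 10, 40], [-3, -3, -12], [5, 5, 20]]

rank = 1

R1 ← 1/10·R1
  [  1   1    4 ]
  [ -3  -3  -12 ]
  [  5   5   20 ]
R2 ← R2 + 3·R1
  [ 1  1   4 ]
  [ 0  0   0 ]
  [ 5  5  20 ]
R3 ← R3 − 5·R1
  [ 1  1  4 ]
  [ 0  0  0 ]
  [ 0  0  0 ]
The reduced form has 1 nonzero row.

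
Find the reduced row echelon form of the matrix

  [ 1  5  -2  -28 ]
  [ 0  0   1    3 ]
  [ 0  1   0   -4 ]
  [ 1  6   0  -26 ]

[[1, 0, 0, -2], [0, 1, 0, -4], [0, 0, 1, 3], [0, 0, 0, 0]]

r4 -> r4 − r1
  [ 1  5  -2  -28 ]
  [ 0  0   1    3 ]
  [ 0  1   0   -4 ]
  [ 0  1   2    2 ]
r2 <=> r3
  [ 1  5  -2  -28 ]
  [ 0  1   0   -4 ]
  [ 0  0   1    3 ]
  [ 0  1   2    2 ]
r4 -> r4 − r2
  [ 1  5  -2  -28 ]
  [ 0  1   0   -4 ]
  [ 0  0   1    3 ]
  [ 0  0   2    6 ]
r4 -> r4 − 2·r3
  [ 1  5  -2  -28 ]
  [ 0  1   0   -4 ]
  [ 0  0   1    3 ]
  [ 0  0   0    0 ]
r1 -> r1 + 2·r3
  [ 1  5  0  -22 ]
  [ 0  1  0   -4 ]
  [ 0  0  1    3 ]
  [ 0  0  0    0 ]
r1 -> r1 − 5·r2
  [ 1  0  0  -2 ]
  [ 0  1  0  -4 ]
  [ 0  0  1   3 ]
  [ 0  0  0   0 ]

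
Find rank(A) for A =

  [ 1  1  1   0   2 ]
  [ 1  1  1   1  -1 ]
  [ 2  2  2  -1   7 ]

rank = 2

R2 ← R2 − R1
  [ 1  1  1   0   2 ]
  [ 0  0  0   1  -3 ]
  [ 2  2  2  -1   7 ]
R3 ← R3 − 2·R1
  [ 1  1  1   0   2 ]
  [ 0  0  0   1  -3 ]
  [ 0  0  0  -1   3 ]
R3 ← R3 + R2
  [ 1  1  1  0   2 ]
  [ 0  0  0  1  -3 ]
  [ 0  0  0  0   0 ]
The reduced form has 2 nonzero rows.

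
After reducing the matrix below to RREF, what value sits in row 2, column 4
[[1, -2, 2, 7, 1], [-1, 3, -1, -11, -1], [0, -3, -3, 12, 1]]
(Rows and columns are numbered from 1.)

R2 ← R2 + R1
  [ 1  -2   2   7  1 ]
  [ 0   1   1  -4  0 ]
  [ 0  -3  -3  12  1 ]
R3 ← R3 + 3·R2
  [ 1  -2  2   7  1 ]
  [ 0   1  1  -4  0 ]
  [ 0   0  0   0  1 ]
R1 ← R1 − R3
  [ 1  -2  2   7  0 ]
  [ 0   1  1  -4  0 ]
  [ 0   0  0   0  1 ]
R1 ← R1 + 2·R2
  [ 1  0  4  -1  0 ]
  [ 0  1  1  -4  0 ]
  [ 0  0  0   0  1 ]

-4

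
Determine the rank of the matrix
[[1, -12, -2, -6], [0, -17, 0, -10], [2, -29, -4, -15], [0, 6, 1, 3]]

ρ3 -> ρ3 − 2·ρ1
  [ 1  -12  -2   -6 ]
  [ 0  -17   0  -10 ]
  [ 0   -5   0   -3 ]
  [ 0    6   1    3 ]
ρ2 -> -1/17·ρ2
  [ 1  -12  -2     -6 ]
  [ 0    1   0  10/17 ]
  [ 0   -5   0     -3 ]
  [ 0    6   1      3 ]
ρ3 -> ρ3 + 5·ρ2
  [ 1  -12  -2     -6 ]
  [ 0    1   0  10/17 ]
  [ 0    0   0  -1/17 ]
  [ 0    6   1      3 ]
ρ4 -> ρ4 − 6·ρ2
  [ 1  -12  -2     -6 ]
  [ 0    1   0  10/17 ]
  [ 0    0   0  -1/17 ]
  [ 0    0   1  -9/17 ]
ρ3 <=> ρ4
  [ 1  -12  -2     -6 ]
  [ 0    1   0  10/17 ]
  [ 0    0   1  -9/17 ]
  [ 0    0   0  -1/17 ]
ρ4 -> -17·ρ4
  [ 1  -12  -2     -6 ]
  [ 0    1   0  10/17 ]
  [ 0    0   1  -9/17 ]
  [ 0    0   0      1 ]
ρ3 -> ρ3 + 9/17·ρ4
  [ 1  -12  -2     -6 ]
  [ 0    1   0  10/17 ]
  [ 0    0   1      0 ]
  [ 0    0   0      1 ]
ρ2 -> ρ2 − 10/17·ρ4
  [ 1  -12  -2  -6 ]
  [ 0    1   0   0 ]
  [ 0    0   1   0 ]
  [ 0    0   0   1 ]
ρ1 -> ρ1 + 6·ρ4
  [ 1  -12  -2  0 ]
  [ 0    1   0  0 ]
  [ 0    0   1  0 ]
  [ 0    0   0  1 ]
ρ1 -> ρ1 + 2·ρ3
  [ 1  -12  0  0 ]
  [ 0    1  0  0 ]
  [ 0    0  1  0 ]
  [ 0    0  0  1 ]
ρ1 -> ρ1 + 12·ρ2
  [ 1  0  0  0 ]
  [ 0  1  0  0 ]
  [ 0  0  1  0 ]
  [ 0  0  0  1 ]
The reduced form has 4 nonzero rows.

rank = 4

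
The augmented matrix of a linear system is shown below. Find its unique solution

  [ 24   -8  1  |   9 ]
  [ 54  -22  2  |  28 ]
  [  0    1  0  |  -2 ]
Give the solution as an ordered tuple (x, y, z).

Multiply ρ1 by 1/24.
  [  1  -1/3  1/24  |  3/8 ]
  [ 54   -22     2  |   28 ]
  [  0     1     0  |   -2 ]
Subtract 54 times ρ1 from ρ2.
  [ 1  -1/3  1/24  |   3/8 ]
  [ 0    -4  -1/4  |  31/4 ]
  [ 0     1     0  |    -2 ]
Multiply ρ2 by -1/4.
  [ 1  -1/3  1/24  |     3/8 ]
  [ 0     1  1/16  |  -31/16 ]
  [ 0     1     0  |      -2 ]
Subtract ρ2 from ρ3.
  [ 1  -1/3   1/24  |     3/8 ]
  [ 0     1   1/16  |  -31/16 ]
  [ 0     0  -1/16  |   -1/16 ]
Multiply ρ3 by -16.
  [ 1  -1/3  1/24  |     3/8 ]
  [ 0     1  1/16  |  -31/16 ]
  [ 0     0     1  |       1 ]
Subtract 1/16 times ρ3 from ρ2.
  [ 1  -1/3  1/24  |  3/8 ]
  [ 0     1     0  |   -2 ]
  [ 0     0     1  |    1 ]
Subtract 1/24 times ρ3 from ρ1.
  [ 1  -1/3  0  |  1/3 ]
  [ 0     1  0  |   -2 ]
  [ 0     0  1  |    1 ]
Add 1/3 times ρ2 to ρ1.
  [ 1  0  0  |  -1/3 ]
  [ 0  1  0  |    -2 ]
  [ 0  0  1  |     1 ]
Reading off the last column: x = -1/3, y = -2, z = 1.

(-1/3, -2, 1)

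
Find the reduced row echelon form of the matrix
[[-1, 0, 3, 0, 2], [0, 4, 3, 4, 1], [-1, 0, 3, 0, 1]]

ρ1 := -1·ρ1
  [  1  0  -3  0  -2 ]
  [  0  4   3  4   1 ]
  [ -1  0   3  0   1 ]
ρ3 := ρ3 + ρ1
  [ 1  0  -3  0  -2 ]
  [ 0  4   3  4   1 ]
  [ 0  0   0  0  -1 ]
ρ2 := 1/4·ρ2
  [ 1  0   -3  0   -2 ]
  [ 0  1  3/4  1  1/4 ]
  [ 0  0    0  0   -1 ]
ρ3 := -1·ρ3
  [ 1  0   -3  0   -2 ]
  [ 0  1  3/4  1  1/4 ]
  [ 0  0    0  0    1 ]
ρ2 := ρ2 − 1/4·ρ3
  [ 1  0   -3  0  -2 ]
  [ 0  1  3/4  1   0 ]
  [ 0  0    0  0   1 ]
ρ1 := ρ1 + 2·ρ3
  [ 1  0   -3  0  0 ]
  [ 0  1  3/4  1  0 ]
  [ 0  0    0  0  1 ]

[[1, 0, -3, 0, 0], [0, 1, 3/4, 1, 0], [0, 0, 0, 0, 1]]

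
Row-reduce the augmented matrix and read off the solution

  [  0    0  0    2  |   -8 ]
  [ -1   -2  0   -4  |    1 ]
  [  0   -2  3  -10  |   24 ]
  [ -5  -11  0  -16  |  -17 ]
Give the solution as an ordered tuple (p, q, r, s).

(3, 6, -4/3, -4)

Swap ρ1 and ρ2.
Multiply ρ1 by -1.
Add 5 times ρ1 to ρ4.
Swap ρ2 and ρ3.
Multiply ρ2 by -1/2.
Add ρ2 to ρ4.
Swap ρ3 and ρ4.
Multiply ρ3 by -2/3.
Multiply ρ4 by 1/2.
Add 6 times ρ4 to ρ3.
Subtract 5 times ρ4 from ρ2.
Subtract 4 times ρ4 from ρ1.
Add 3/2 times ρ3 to ρ2.
Subtract 2 times ρ2 from ρ1.
Reading off the last column: p = 3, q = 6, r = -4/3, s = -4.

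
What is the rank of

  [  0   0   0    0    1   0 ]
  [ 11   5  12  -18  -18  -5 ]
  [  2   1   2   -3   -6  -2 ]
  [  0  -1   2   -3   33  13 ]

R1 ↔ R2
  [ 11   5  12  -18  -18  -5 ]
  [  0   0   0    0    1   0 ]
  [  2   1   2   -3   -6  -2 ]
  [  0  -1   2   -3   33  13 ]
R1 → 1/11·R1
  [ 1  5/11  12/11  -18/11  -18/11  -5/11 ]
  [ 0     0      0       0       1      0 ]
  [ 2     1      2      -3      -6     -2 ]
  [ 0    -1      2      -3      33     13 ]
R3 → R3 − 2·R1
  [ 1  5/11  12/11  -18/11  -18/11   -5/11 ]
  [ 0     0      0       0       1       0 ]
  [ 0  1/11  -2/11    3/11  -30/11  -12/11 ]
  [ 0    -1      2      -3      33      13 ]
R2 ↔ R3
  [ 1  5/11  12/11  -18/11  -18/11   -5/11 ]
  [ 0  1/11  -2/11    3/11  -30/11  -12/11 ]
  [ 0     0      0       0       1       0 ]
  [ 0    -1      2      -3      33      13 ]
R2 → 11·R2
  [ 1  5/11  12/11  -18/11  -18/11  -5/11 ]
  [ 0     1     -2       3     -30    -12 ]
  [ 0     0      0       0       1      0 ]
  [ 0    -1      2      -3      33     13 ]
R4 → R4 + R2
  [ 1  5/11  12/11  -18/11  -18/11  -5/11 ]
  [ 0     1     -2       3     -30    -12 ]
  [ 0     0      0       0       1      0 ]
  [ 0     0      0       0       3      1 ]
R4 → R4 − 3·R3
  [ 1  5/11  12/11  -18/11  -18/11  -5/11 ]
  [ 0     1     -2       3     -30    -12 ]
  [ 0     0      0       0       1      0 ]
  [ 0     0      0       0       0      1 ]
R2 → R2 + 12·R4
  [ 1  5/11  12/11  -18/11  -18/11  -5/11 ]
  [ 0     1     -2       3     -30      0 ]
  [ 0     0      0       0       1      0 ]
  [ 0     0      0       0       0      1 ]
R1 → R1 + 5/11·R4
  [ 1  5/11  12/11  -18/11  -18/11  0 ]
  [ 0     1     -2       3     -30  0 ]
  [ 0     0      0       0       1  0 ]
  [ 0     0      0       0       0  1 ]
R2 → R2 + 30·R3
  [ 1  5/11  12/11  -18/11  -18/11  0 ]
  [ 0     1     -2       3       0  0 ]
  [ 0     0      0       0       1  0 ]
  [ 0     0      0       0       0  1 ]
R1 → R1 + 18/11·R3
  [ 1  5/11  12/11  -18/11  0  0 ]
  [ 0     1     -2       3  0  0 ]
  [ 0     0      0       0  1  0 ]
  [ 0     0      0       0  0  1 ]
R1 → R1 − 5/11·R2
  [ 1  0   2  -3  0  0 ]
  [ 0  1  -2   3  0  0 ]
  [ 0  0   0   0  1  0 ]
  [ 0  0   0   0  0  1 ]
The reduced form has 4 nonzero rows.

rank = 4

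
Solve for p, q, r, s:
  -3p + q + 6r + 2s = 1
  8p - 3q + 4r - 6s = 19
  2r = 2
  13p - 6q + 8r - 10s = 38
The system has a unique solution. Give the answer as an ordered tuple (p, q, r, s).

(0, -5, 1, 0)

Form the augmented matrix and row-reduce:
  [ -3   1  6    2  |   1 ]
  [  8  -3  4   -6  |  19 ]
  [  0   0  2    0  |   2 ]
  [ 13  -6  8  -10  |  38 ]
ρ1 → -1/3·ρ1
  [  1  -1/3  -2  -2/3  |  -1/3 ]
  [  8    -3   4    -6  |    19 ]
  [  0     0   2     0  |     2 ]
  [ 13    -6   8   -10  |    38 ]
ρ2 → ρ2 − 8·ρ1
  [  1  -1/3  -2  -2/3  |  -1/3 ]
  [  0  -1/3  20  -2/3  |  65/3 ]
  [  0     0   2     0  |     2 ]
  [ 13    -6   8   -10  |    38 ]
ρ4 → ρ4 − 13·ρ1
  [ 1  -1/3  -2  -2/3  |   -1/3 ]
  [ 0  -1/3  20  -2/3  |   65/3 ]
  [ 0     0   2     0  |      2 ]
  [ 0  -5/3  34  -4/3  |  127/3 ]
ρ2 → -3·ρ2
  [ 1  -1/3   -2  -2/3  |   -1/3 ]
  [ 0     1  -60     2  |    -65 ]
  [ 0     0    2     0  |      2 ]
  [ 0  -5/3   34  -4/3  |  127/3 ]
ρ4 → ρ4 + 5/3·ρ2
  [ 1  -1/3   -2  -2/3  |  -1/3 ]
  [ 0     1  -60     2  |   -65 ]
  [ 0     0    2     0  |     2 ]
  [ 0     0  -66     2  |   -66 ]
ρ3 → 1/2·ρ3
  [ 1  -1/3   -2  -2/3  |  -1/3 ]
  [ 0     1  -60     2  |   -65 ]
  [ 0     0    1     0  |     1 ]
  [ 0     0  -66     2  |   -66 ]
ρ4 → ρ4 + 66·ρ3
  [ 1  -1/3   -2  -2/3  |  -1/3 ]
  [ 0     1  -60     2  |   -65 ]
  [ 0     0    1     0  |     1 ]
  [ 0     0    0     2  |     0 ]
ρ4 → 1/2·ρ4
  [ 1  -1/3   -2  -2/3  |  -1/3 ]
  [ 0     1  -60     2  |   -65 ]
  [ 0     0    1     0  |     1 ]
  [ 0     0    0     1  |     0 ]
ρ2 → ρ2 − 2·ρ4
  [ 1  -1/3   -2  -2/3  |  -1/3 ]
  [ 0     1  -60     0  |   -65 ]
  [ 0     0    1     0  |     1 ]
  [ 0     0    0     1  |     0 ]
ρ1 → ρ1 + 2/3·ρ4
  [ 1  -1/3   -2  0  |  -1/3 ]
  [ 0     1  -60  0  |   -65 ]
  [ 0     0    1  0  |     1 ]
  [ 0     0    0  1  |     0 ]
ρ2 → ρ2 + 60·ρ3
  [ 1  -1/3  -2  0  |  -1/3 ]
  [ 0     1   0  0  |    -5 ]
  [ 0     0   1  0  |     1 ]
  [ 0     0   0  1  |     0 ]
ρ1 → ρ1 + 2·ρ3
  [ 1  -1/3  0  0  |  5/3 ]
  [ 0     1  0  0  |   -5 ]
  [ 0     0  1  0  |    1 ]
  [ 0     0  0  1  |    0 ]
ρ1 → ρ1 + 1/3·ρ2
  [ 1  0  0  0  |   0 ]
  [ 0  1  0  0  |  -5 ]
  [ 0  0  1  0  |   1 ]
  [ 0  0  0  1  |   0 ]
Reading off the last column: p = 0, q = -5, r = 1, s = 0.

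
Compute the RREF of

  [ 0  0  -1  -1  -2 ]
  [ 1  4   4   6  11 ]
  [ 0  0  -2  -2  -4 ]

r1 <-> r2
  [ 1  4   4   6  11 ]
  [ 0  0  -1  -1  -2 ]
  [ 0  0  -2  -2  -4 ]
r2 -> -1·r2
  [ 1  4   4   6  11 ]
  [ 0  0   1   1   2 ]
  [ 0  0  -2  -2  -4 ]
r3 -> r3 + 2·r2
  [ 1  4  4  6  11 ]
  [ 0  0  1  1   2 ]
  [ 0  0  0  0   0 ]
r1 -> r1 − 4·r2
  [ 1  4  0  2  3 ]
  [ 0  0  1  1  2 ]
  [ 0  0  0  0  0 ]

[[1, 4, 0, 2, 3], [0, 0, 1, 1, 2], [0, 0, 0, 0, 0]]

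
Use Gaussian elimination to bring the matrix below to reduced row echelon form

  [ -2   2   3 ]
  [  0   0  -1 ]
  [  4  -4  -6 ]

[[1, -1, 0], [0, 0, 1], [0, 0, 0]]

R1 -> -1/2·R1
  [ 1  -1  -3/2 ]
  [ 0   0    -1 ]
  [ 4  -4    -6 ]
R3 -> R3 − 4·R1
  [ 1  -1  -3/2 ]
  [ 0   0    -1 ]
  [ 0   0     0 ]
R2 -> -1·R2
  [ 1  -1  -3/2 ]
  [ 0   0     1 ]
  [ 0   0     0 ]
R1 -> R1 + 3/2·R2
  [ 1  -1  0 ]
  [ 0   0  1 ]
  [ 0   0  0 ]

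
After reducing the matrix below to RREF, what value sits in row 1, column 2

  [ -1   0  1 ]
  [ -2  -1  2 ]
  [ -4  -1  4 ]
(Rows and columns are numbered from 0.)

r1 ← -1·r1
  [  1   0  -1 ]
  [ -2  -1   2 ]
  [ -4  -1   4 ]
r2 ← r2 + 2·r1
  [  1   0  -1 ]
  [  0  -1   0 ]
  [ -4  -1   4 ]
r3 ← r3 + 4·r1
  [ 1   0  -1 ]
  [ 0  -1   0 ]
  [ 0  -1   0 ]
r2 ← -1·r2
  [ 1   0  -1 ]
  [ 0   1   0 ]
  [ 0  -1   0 ]
r3 ← r3 + r2
  [ 1  0  -1 ]
  [ 0  1   0 ]
  [ 0  0   0 ]

0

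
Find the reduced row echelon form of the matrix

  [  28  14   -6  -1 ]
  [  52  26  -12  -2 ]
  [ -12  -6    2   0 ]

[[1, 1/2, 0, 0], [0, 0, 1, 0], [0, 0, 0, 1]]

ρ1 -> 1/28·ρ1
  [   1  1/2  -3/14  -1/28 ]
  [  52   26    -12     -2 ]
  [ -12   -6      2      0 ]
ρ2 -> ρ2 − 52·ρ1
  [   1  1/2  -3/14  -1/28 ]
  [   0    0   -6/7   -1/7 ]
  [ -12   -6      2      0 ]
ρ3 -> ρ3 + 12·ρ1
  [ 1  1/2  -3/14  -1/28 ]
  [ 0    0   -6/7   -1/7 ]
  [ 0    0   -4/7   -3/7 ]
ρ2 -> -7/6·ρ2
  [ 1  1/2  -3/14  -1/28 ]
  [ 0    0      1    1/6 ]
  [ 0    0   -4/7   -3/7 ]
ρ3 -> ρ3 + 4/7·ρ2
  [ 1  1/2  -3/14  -1/28 ]
  [ 0    0      1    1/6 ]
  [ 0    0      0   -1/3 ]
ρ3 -> -3·ρ3
  [ 1  1/2  -3/14  -1/28 ]
  [ 0    0      1    1/6 ]
  [ 0    0      0      1 ]
ρ2 -> ρ2 − 1/6·ρ3
  [ 1  1/2  -3/14  -1/28 ]
  [ 0    0      1      0 ]
  [ 0    0      0      1 ]
ρ1 -> ρ1 + 1/28·ρ3
  [ 1  1/2  -3/14  0 ]
  [ 0    0      1  0 ]
  [ 0    0      0  1 ]
ρ1 -> ρ1 + 3/14·ρ2
  [ 1  1/2  0  0 ]
  [ 0    0  1  0 ]
  [ 0    0  0  1 ]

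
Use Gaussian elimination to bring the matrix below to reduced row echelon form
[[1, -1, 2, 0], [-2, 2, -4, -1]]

[[1, -1, 2, 0], [0, 0, 0, 1]]

r2 ← r2 + 2·r1
  [ 1  -1  2   0 ]
  [ 0   0  0  -1 ]
r2 ← -1·r2
  [ 1  -1  2  0 ]
  [ 0   0  0  1 ]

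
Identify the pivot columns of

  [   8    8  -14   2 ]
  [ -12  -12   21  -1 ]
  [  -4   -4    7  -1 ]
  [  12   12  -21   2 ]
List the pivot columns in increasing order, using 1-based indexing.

ρ1 := 1/8·ρ1
  [   1    1  -7/4  1/4 ]
  [ -12  -12    21   -1 ]
  [  -4   -4     7   -1 ]
  [  12   12   -21    2 ]
ρ2 := ρ2 + 12·ρ1
  [  1   1  -7/4  1/4 ]
  [  0   0     0    2 ]
  [ -4  -4     7   -1 ]
  [ 12  12   -21    2 ]
ρ3 := ρ3 + 4·ρ1
  [  1   1  -7/4  1/4 ]
  [  0   0     0    2 ]
  [  0   0     0    0 ]
  [ 12  12   -21    2 ]
ρ4 := ρ4 − 12·ρ1
  [ 1  1  -7/4  1/4 ]
  [ 0  0     0    2 ]
  [ 0  0     0    0 ]
  [ 0  0     0   -1 ]
ρ2 := 1/2·ρ2
  [ 1  1  -7/4  1/4 ]
  [ 0  0     0    1 ]
  [ 0  0     0    0 ]
  [ 0  0     0   -1 ]
ρ4 := ρ4 + ρ2
  [ 1  1  -7/4  1/4 ]
  [ 0  0     0    1 ]
  [ 0  0     0    0 ]
  [ 0  0     0    0 ]
ρ1 := ρ1 − 1/4·ρ2
  [ 1  1  -7/4  0 ]
  [ 0  0     0  1 ]
  [ 0  0     0  0 ]
  [ 0  0     0  0 ]
Pivot columns are the columns containing a leading 1.

1, 4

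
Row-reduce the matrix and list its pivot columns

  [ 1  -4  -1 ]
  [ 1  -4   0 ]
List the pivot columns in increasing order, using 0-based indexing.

0, 2

ρ2 := ρ2 − ρ1
  [ 1  -4  -1 ]
  [ 0   0   1 ]
ρ1 := ρ1 + ρ2
  [ 1  -4  0 ]
  [ 0   0  1 ]
Pivot columns are the columns containing a leading 1.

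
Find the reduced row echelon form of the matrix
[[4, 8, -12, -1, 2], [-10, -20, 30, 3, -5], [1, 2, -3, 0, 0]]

r1 ← 1/4·r1
  [   1    2  -3  -1/4  1/2 ]
  [ -10  -20  30     3   -5 ]
  [   1    2  -3     0    0 ]
r2 ← r2 + 10·r1
  [ 1  2  -3  -1/4  1/2 ]
  [ 0  0   0   1/2    0 ]
  [ 1  2  -3     0    0 ]
r3 ← r3 − r1
  [ 1  2  -3  -1/4   1/2 ]
  [ 0  0   0   1/2     0 ]
  [ 0  0   0   1/4  -1/2 ]
r2 ← 2·r2
  [ 1  2  -3  -1/4   1/2 ]
  [ 0  0   0     1     0 ]
  [ 0  0   0   1/4  -1/2 ]
r3 ← r3 − 1/4·r2
  [ 1  2  -3  -1/4   1/2 ]
  [ 0  0   0     1     0 ]
  [ 0  0   0     0  -1/2 ]
r3 ← -2·r3
  [ 1  2  -3  -1/4  1/2 ]
  [ 0  0   0     1    0 ]
  [ 0  0   0     0    1 ]
r1 ← r1 − 1/2·r3
  [ 1  2  -3  -1/4  0 ]
  [ 0  0   0     1  0 ]
  [ 0  0   0     0  1 ]
r1 ← r1 + 1/4·r2
  [ 1  2  -3  0  0 ]
  [ 0  0   0  1  0 ]
  [ 0  0   0  0  1 ]

[[1, 2, -3, 0, 0], [0, 0, 0, 1, 0], [0, 0, 0, 0, 1]]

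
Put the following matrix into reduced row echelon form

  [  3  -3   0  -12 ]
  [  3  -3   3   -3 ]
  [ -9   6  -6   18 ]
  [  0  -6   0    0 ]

R1 -> 1/3·R1
  [  1  -1   0  -4 ]
  [  3  -3   3  -3 ]
  [ -9   6  -6  18 ]
  [  0  -6   0   0 ]
R2 -> R2 − 3·R1
  [  1  -1   0  -4 ]
  [  0   0   3   9 ]
  [ -9   6  -6  18 ]
  [  0  -6   0   0 ]
R3 -> R3 + 9·R1
  [ 1  -1   0   -4 ]
  [ 0   0   3    9 ]
  [ 0  -3  -6  -18 ]
  [ 0  -6   0    0 ]
R2 ↔ R3
  [ 1  -1   0   -4 ]
  [ 0  -3  -6  -18 ]
  [ 0   0   3    9 ]
  [ 0  -6   0    0 ]
R2 -> -1/3·R2
  [ 1  -1  0  -4 ]
  [ 0   1  2   6 ]
  [ 0   0  3   9 ]
  [ 0  -6  0   0 ]
R4 -> R4 + 6·R2
  [ 1  -1   0  -4 ]
  [ 0   1   2   6 ]
  [ 0   0   3   9 ]
  [ 0   0  12  36 ]
R3 -> 1/3·R3
  [ 1  -1   0  -4 ]
  [ 0   1   2   6 ]
  [ 0   0   1   3 ]
  [ 0   0  12  36 ]
R4 -> R4 − 12·R3
  [ 1  -1  0  -4 ]
  [ 0   1  2   6 ]
  [ 0   0  1   3 ]
  [ 0   0  0   0 ]
R2 -> R2 − 2·R3
  [ 1  -1  0  -4 ]
  [ 0   1  0   0 ]
  [ 0   0  1   3 ]
  [ 0   0  0   0 ]
R1 -> R1 + R2
  [ 1  0  0  -4 ]
  [ 0  1  0   0 ]
  [ 0  0  1   3 ]
  [ 0  0  0   0 ]

[[1, 0, 0, -4], [0, 1, 0, 0], [0, 0, 1, 3], [0, 0, 0, 0]]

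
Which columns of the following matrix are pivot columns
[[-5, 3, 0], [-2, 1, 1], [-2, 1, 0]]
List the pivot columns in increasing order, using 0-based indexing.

Multiply R1 by -1/5.
  [  1  -3/5  0 ]
  [ -2     1  1 ]
  [ -2     1  0 ]
Add 2 times R1 to R2.
  [  1  -3/5  0 ]
  [  0  -1/5  1 ]
  [ -2     1  0 ]
Add 2 times R1 to R3.
  [ 1  -3/5  0 ]
  [ 0  -1/5  1 ]
  [ 0  -1/5  0 ]
Multiply R2 by -5.
  [ 1  -3/5   0 ]
  [ 0     1  -5 ]
  [ 0  -1/5   0 ]
Add 1/5 times R2 to R3.
  [ 1  -3/5   0 ]
  [ 0     1  -5 ]
  [ 0     0  -1 ]
Multiply R3 by -1.
  [ 1  -3/5   0 ]
  [ 0     1  -5 ]
  [ 0     0   1 ]
Add 5 times R3 to R2.
  [ 1  -3/5  0 ]
  [ 0     1  0 ]
  [ 0     0  1 ]
Add 3/5 times R2 to R1.
  [ 1  0  0 ]
  [ 0  1  0 ]
  [ 0  0  1 ]
Pivot columns are the columns containing a leading 1.

0, 1, 2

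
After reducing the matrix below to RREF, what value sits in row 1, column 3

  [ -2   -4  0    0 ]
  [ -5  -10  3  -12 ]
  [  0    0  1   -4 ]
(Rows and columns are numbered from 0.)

-4

R1 := -1/2·R1
  [  1    2  0    0 ]
  [ -5  -10  3  -12 ]
  [  0    0  1   -4 ]
R2 := R2 + 5·R1
  [ 1  2  0    0 ]
  [ 0  0  3  -12 ]
  [ 0  0  1   -4 ]
R2 := 1/3·R2
  [ 1  2  0   0 ]
  [ 0  0  1  -4 ]
  [ 0  0  1  -4 ]
R3 := R3 − R2
  [ 1  2  0   0 ]
  [ 0  0  1  -4 ]
  [ 0  0  0   0 ]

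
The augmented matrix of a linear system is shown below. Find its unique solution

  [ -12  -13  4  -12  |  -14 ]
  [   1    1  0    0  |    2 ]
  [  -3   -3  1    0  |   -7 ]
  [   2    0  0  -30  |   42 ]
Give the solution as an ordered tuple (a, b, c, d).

Multiply R1 by -1/12.
  [  1  13/12  -1/3    1  |  7/6 ]
  [  1      1     0    0  |    2 ]
  [ -3     -3     1    0  |   -7 ]
  [  2      0     0  -30  |   42 ]
Subtract R1 from R2.
  [  1  13/12  -1/3    1  |  7/6 ]
  [  0  -1/12   1/3   -1  |  5/6 ]
  [ -3     -3     1    0  |   -7 ]
  [  2      0     0  -30  |   42 ]
Add 3 times R1 to R3.
  [ 1  13/12  -1/3    1  |   7/6 ]
  [ 0  -1/12   1/3   -1  |   5/6 ]
  [ 0    1/4     0    3  |  -7/2 ]
  [ 2      0     0  -30  |    42 ]
Subtract 2 times R1 from R4.
  [ 1  13/12  -1/3    1  |    7/6 ]
  [ 0  -1/12   1/3   -1  |    5/6 ]
  [ 0    1/4     0    3  |   -7/2 ]
  [ 0  -13/6   2/3  -32  |  119/3 ]
Multiply R2 by -12.
  [ 1  13/12  -1/3    1  |    7/6 ]
  [ 0      1    -4   12  |    -10 ]
  [ 0    1/4     0    3  |   -7/2 ]
  [ 0  -13/6   2/3  -32  |  119/3 ]
Subtract 1/4 times R2 from R3.
  [ 1  13/12  -1/3    1  |    7/6 ]
  [ 0      1    -4   12  |    -10 ]
  [ 0      0     1    0  |     -1 ]
  [ 0  -13/6   2/3  -32  |  119/3 ]
Add 13/6 times R2 to R4.
  [ 1  13/12  -1/3   1  |  7/6 ]
  [ 0      1    -4  12  |  -10 ]
  [ 0      0     1   0  |   -1 ]
  [ 0      0    -8  -6  |   18 ]
Add 8 times R3 to R4.
  [ 1  13/12  -1/3   1  |  7/6 ]
  [ 0      1    -4  12  |  -10 ]
  [ 0      0     1   0  |   -1 ]
  [ 0      0     0  -6  |   10 ]
Multiply R4 by -1/6.
  [ 1  13/12  -1/3   1  |   7/6 ]
  [ 0      1    -4  12  |   -10 ]
  [ 0      0     1   0  |    -1 ]
  [ 0      0     0   1  |  -5/3 ]
Subtract 12 times R4 from R2.
  [ 1  13/12  -1/3  1  |   7/6 ]
  [ 0      1    -4  0  |    10 ]
  [ 0      0     1  0  |    -1 ]
  [ 0      0     0  1  |  -5/3 ]
Subtract R4 from R1.
  [ 1  13/12  -1/3  0  |  17/6 ]
  [ 0      1    -4  0  |    10 ]
  [ 0      0     1  0  |    -1 ]
  [ 0      0     0  1  |  -5/3 ]
Add 4 times R3 to R2.
  [ 1  13/12  -1/3  0  |  17/6 ]
  [ 0      1     0  0  |     6 ]
  [ 0      0     1  0  |    -1 ]
  [ 0      0     0  1  |  -5/3 ]
Add 1/3 times R3 to R1.
  [ 1  13/12  0  0  |   5/2 ]
  [ 0      1  0  0  |     6 ]
  [ 0      0  1  0  |    -1 ]
  [ 0      0  0  1  |  -5/3 ]
Subtract 13/12 times R2 from R1.
  [ 1  0  0  0  |    -4 ]
  [ 0  1  0  0  |     6 ]
  [ 0  0  1  0  |    -1 ]
  [ 0  0  0  1  |  -5/3 ]
Reading off the last column: a = -4, b = 6, c = -1, d = -5/3.

(-4, 6, -1, -5/3)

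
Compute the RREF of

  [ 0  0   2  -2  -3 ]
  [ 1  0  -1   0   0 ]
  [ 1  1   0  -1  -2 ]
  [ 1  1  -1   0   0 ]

[[1, 0, 0, -1, 0], [0, 1, 0, 0, 0], [0, 0, 1, -1, 0], [0, 0, 0, 0, 1]]

ρ1 <=> ρ2
  [ 1  0  -1   0   0 ]
  [ 0  0   2  -2  -3 ]
  [ 1  1   0  -1  -2 ]
  [ 1  1  -1   0   0 ]
ρ3 → ρ3 − ρ1
  [ 1  0  -1   0   0 ]
  [ 0  0   2  -2  -3 ]
  [ 0  1   1  -1  -2 ]
  [ 1  1  -1   0   0 ]
ρ4 → ρ4 − ρ1
  [ 1  0  -1   0   0 ]
  [ 0  0   2  -2  -3 ]
  [ 0  1   1  -1  -2 ]
  [ 0  1   0   0   0 ]
ρ2 <=> ρ3
  [ 1  0  -1   0   0 ]
  [ 0  1   1  -1  -2 ]
  [ 0  0   2  -2  -3 ]
  [ 0  1   0   0   0 ]
ρ4 → ρ4 − ρ2
  [ 1  0  -1   0   0 ]
  [ 0  1   1  -1  -2 ]
  [ 0  0   2  -2  -3 ]
  [ 0  0  -1   1   2 ]
ρ3 → 1/2·ρ3
  [ 1  0  -1   0     0 ]
  [ 0  1   1  -1    -2 ]
  [ 0  0   1  -1  -3/2 ]
  [ 0  0  -1   1     2 ]
ρ4 → ρ4 + ρ3
  [ 1  0  -1   0     0 ]
  [ 0  1   1  -1    -2 ]
  [ 0  0   1  -1  -3/2 ]
  [ 0  0   0   0   1/2 ]
ρ4 → 2·ρ4
  [ 1  0  -1   0     0 ]
  [ 0  1   1  -1    -2 ]
  [ 0  0   1  -1  -3/2 ]
  [ 0  0   0   0     1 ]
ρ3 → ρ3 + 3/2·ρ4
  [ 1  0  -1   0   0 ]
  [ 0  1   1  -1  -2 ]
  [ 0  0   1  -1   0 ]
  [ 0  0   0   0   1 ]
ρ2 → ρ2 + 2·ρ4
  [ 1  0  -1   0  0 ]
  [ 0  1   1  -1  0 ]
  [ 0  0   1  -1  0 ]
  [ 0  0   0   0  1 ]
ρ2 → ρ2 − ρ3
  [ 1  0  -1   0  0 ]
  [ 0  1   0   0  0 ]
  [ 0  0   1  -1  0 ]
  [ 0  0   0   0  1 ]
ρ1 → ρ1 + ρ3
  [ 1  0  0  -1  0 ]
  [ 0  1  0   0  0 ]
  [ 0  0  1  -1  0 ]
  [ 0  0  0   0  1 ]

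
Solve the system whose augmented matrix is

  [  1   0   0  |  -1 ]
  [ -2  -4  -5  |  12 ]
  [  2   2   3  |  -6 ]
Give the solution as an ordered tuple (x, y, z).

(-1, -5, 2)

ρ2 -> ρ2 + 2·ρ1
  [ 1   0   0  |  -1 ]
  [ 0  -4  -5  |  10 ]
  [ 2   2   3  |  -6 ]
ρ3 -> ρ3 − 2·ρ1
  [ 1   0   0  |  -1 ]
  [ 0  -4  -5  |  10 ]
  [ 0   2   3  |  -4 ]
ρ2 -> -1/4·ρ2
  [ 1  0    0  |    -1 ]
  [ 0  1  5/4  |  -5/2 ]
  [ 0  2    3  |    -4 ]
ρ3 -> ρ3 − 2·ρ2
  [ 1  0    0  |    -1 ]
  [ 0  1  5/4  |  -5/2 ]
  [ 0  0  1/2  |     1 ]
ρ3 -> 2·ρ3
  [ 1  0    0  |    -1 ]
  [ 0  1  5/4  |  -5/2 ]
  [ 0  0    1  |     2 ]
ρ2 -> ρ2 − 5/4·ρ3
  [ 1  0  0  |  -1 ]
  [ 0  1  0  |  -5 ]
  [ 0  0  1  |   2 ]
Reading off the last column: x = -1, y = -5, z = 2.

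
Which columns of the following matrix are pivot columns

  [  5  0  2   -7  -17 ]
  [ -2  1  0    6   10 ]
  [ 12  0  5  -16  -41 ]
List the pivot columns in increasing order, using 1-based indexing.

Multiply r1 by 1/5.
  [  1  0  2/5  -7/5  -17/5 ]
  [ -2  1    0     6     10 ]
  [ 12  0    5   -16    -41 ]
Add 2 times r1 to r2.
  [  1  0  2/5  -7/5  -17/5 ]
  [  0  1  4/5  16/5   16/5 ]
  [ 12  0    5   -16    -41 ]
Subtract 12 times r1 from r3.
  [ 1  0  2/5  -7/5  -17/5 ]
  [ 0  1  4/5  16/5   16/5 ]
  [ 0  0  1/5   4/5   -1/5 ]
Multiply r3 by 5.
  [ 1  0  2/5  -7/5  -17/5 ]
  [ 0  1  4/5  16/5   16/5 ]
  [ 0  0    1     4     -1 ]
Subtract 4/5 times r3 from r2.
  [ 1  0  2/5  -7/5  -17/5 ]
  [ 0  1    0     0      4 ]
  [ 0  0    1     4     -1 ]
Subtract 2/5 times r3 from r1.
  [ 1  0  0  -3  -3 ]
  [ 0  1  0   0   4 ]
  [ 0  0  1   4  -1 ]
Pivot columns are the columns containing a leading 1.

1, 2, 3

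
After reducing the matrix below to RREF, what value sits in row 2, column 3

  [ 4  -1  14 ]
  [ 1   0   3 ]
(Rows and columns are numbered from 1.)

-2

Multiply R1 by 1/4.
  [ 1  -1/4  7/2 ]
  [ 1     0    3 ]
Subtract R1 from R2.
  [ 1  -1/4   7/2 ]
  [ 0   1/4  -1/2 ]
Multiply R2 by 4.
  [ 1  -1/4  7/2 ]
  [ 0     1   -2 ]
Add 1/4 times R2 to R1.
  [ 1  0   3 ]
  [ 0  1  -2 ]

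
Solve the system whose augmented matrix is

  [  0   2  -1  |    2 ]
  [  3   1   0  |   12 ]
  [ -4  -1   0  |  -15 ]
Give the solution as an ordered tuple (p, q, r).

(3, 3, 4)

R1 ↔ R2
  [  3   1   0  |   12 ]
  [  0   2  -1  |    2 ]
  [ -4  -1   0  |  -15 ]
R1 ← 1/3·R1
  [  1  1/3   0  |    4 ]
  [  0    2  -1  |    2 ]
  [ -4   -1   0  |  -15 ]
R3 ← R3 + 4·R1
  [ 1  1/3   0  |  4 ]
  [ 0    2  -1  |  2 ]
  [ 0  1/3   0  |  1 ]
R2 ← 1/2·R2
  [ 1  1/3     0  |  4 ]
  [ 0    1  -1/2  |  1 ]
  [ 0  1/3     0  |  1 ]
R3 ← R3 − 1/3·R2
  [ 1  1/3     0  |    4 ]
  [ 0    1  -1/2  |    1 ]
  [ 0    0   1/6  |  2/3 ]
R3 ← 6·R3
  [ 1  1/3     0  |  4 ]
  [ 0    1  -1/2  |  1 ]
  [ 0    0     1  |  4 ]
R2 ← R2 + 1/2·R3
  [ 1  1/3  0  |  4 ]
  [ 0    1  0  |  3 ]
  [ 0    0  1  |  4 ]
R1 ← R1 − 1/3·R2
  [ 1  0  0  |  3 ]
  [ 0  1  0  |  3 ]
  [ 0  0  1  |  4 ]
Reading off the last column: p = 3, q = 3, r = 4.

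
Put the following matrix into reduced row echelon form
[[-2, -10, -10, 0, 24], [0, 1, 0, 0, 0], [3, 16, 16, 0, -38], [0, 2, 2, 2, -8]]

[[1, 0, 0, 0, -2], [0, 1, 0, 0, 0], [0, 0, 1, 0, -2], [0, 0, 0, 1, -2]]

ρ1 → -1/2·ρ1
  [ 1   5   5  0  -12 ]
  [ 0   1   0  0    0 ]
  [ 3  16  16  0  -38 ]
  [ 0   2   2  2   -8 ]
ρ3 → ρ3 − 3·ρ1
  [ 1  5  5  0  -12 ]
  [ 0  1  0  0    0 ]
  [ 0  1  1  0   -2 ]
  [ 0  2  2  2   -8 ]
ρ3 → ρ3 − ρ2
  [ 1  5  5  0  -12 ]
  [ 0  1  0  0    0 ]
  [ 0  0  1  0   -2 ]
  [ 0  2  2  2   -8 ]
ρ4 → ρ4 − 2·ρ2
  [ 1  5  5  0  -12 ]
  [ 0  1  0  0    0 ]
  [ 0  0  1  0   -2 ]
  [ 0  0  2  2   -8 ]
ρ4 → ρ4 − 2·ρ3
  [ 1  5  5  0  -12 ]
  [ 0  1  0  0    0 ]
  [ 0  0  1  0   -2 ]
  [ 0  0  0  2   -4 ]
ρ4 → 1/2·ρ4
  [ 1  5  5  0  -12 ]
  [ 0  1  0  0    0 ]
  [ 0  0  1  0   -2 ]
  [ 0  0  0  1   -2 ]
ρ1 → ρ1 − 5·ρ3
  [ 1  5  0  0  -2 ]
  [ 0  1  0  0   0 ]
  [ 0  0  1  0  -2 ]
  [ 0  0  0  1  -2 ]
ρ1 → ρ1 − 5·ρ2
  [ 1  0  0  0  -2 ]
  [ 0  1  0  0   0 ]
  [ 0  0  1  0  -2 ]
  [ 0  0  0  1  -2 ]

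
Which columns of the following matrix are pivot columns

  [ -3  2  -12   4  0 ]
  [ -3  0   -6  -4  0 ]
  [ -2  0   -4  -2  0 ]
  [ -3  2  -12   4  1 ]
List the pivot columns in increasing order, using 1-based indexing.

1, 2, 4, 5

ρ1 -> -1/3·ρ1
  [  1  -2/3    4  -4/3  0 ]
  [ -3     0   -6    -4  0 ]
  [ -2     0   -4    -2  0 ]
  [ -3     2  -12     4  1 ]
ρ2 -> ρ2 + 3·ρ1
  [  1  -2/3    4  -4/3  0 ]
  [  0    -2    6    -8  0 ]
  [ -2     0   -4    -2  0 ]
  [ -3     2  -12     4  1 ]
ρ3 -> ρ3 + 2·ρ1
  [  1  -2/3    4   -4/3  0 ]
  [  0    -2    6     -8  0 ]
  [  0  -4/3    4  -14/3  0 ]
  [ -3     2  -12      4  1 ]
ρ4 -> ρ4 + 3·ρ1
  [ 1  -2/3  4   -4/3  0 ]
  [ 0    -2  6     -8  0 ]
  [ 0  -4/3  4  -14/3  0 ]
  [ 0     0  0      0  1 ]
ρ2 -> -1/2·ρ2
  [ 1  -2/3   4   -4/3  0 ]
  [ 0     1  -3      4  0 ]
  [ 0  -4/3   4  -14/3  0 ]
  [ 0     0   0      0  1 ]
ρ3 -> ρ3 + 4/3·ρ2
  [ 1  -2/3   4  -4/3  0 ]
  [ 0     1  -3     4  0 ]
  [ 0     0   0   2/3  0 ]
  [ 0     0   0     0  1 ]
ρ3 -> 3/2·ρ3
  [ 1  -2/3   4  -4/3  0 ]
  [ 0     1  -3     4  0 ]
  [ 0     0   0     1  0 ]
  [ 0     0   0     0  1 ]
ρ2 -> ρ2 − 4·ρ3
  [ 1  -2/3   4  -4/3  0 ]
  [ 0     1  -3     0  0 ]
  [ 0     0   0     1  0 ]
  [ 0     0   0     0  1 ]
ρ1 -> ρ1 + 4/3·ρ3
  [ 1  -2/3   4  0  0 ]
  [ 0     1  -3  0  0 ]
  [ 0     0   0  1  0 ]
  [ 0     0   0  0  1 ]
ρ1 -> ρ1 + 2/3·ρ2
  [ 1  0   2  0  0 ]
  [ 0  1  -3  0  0 ]
  [ 0  0   0  1  0 ]
  [ 0  0   0  0  1 ]
Pivot columns are the columns containing a leading 1.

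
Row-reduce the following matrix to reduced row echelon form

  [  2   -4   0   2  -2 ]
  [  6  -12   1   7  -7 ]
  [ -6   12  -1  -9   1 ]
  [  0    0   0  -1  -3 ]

[[1, -2, 0, 0, -4], [0, 0, 1, 0, -4], [0, 0, 0, 1, 3], [0, 0, 0, 0, 0]]

ρ1 -> 1/2·ρ1
  [  1   -2   0   1  -1 ]
  [  6  -12   1   7  -7 ]
  [ -6   12  -1  -9   1 ]
  [  0    0   0  -1  -3 ]
ρ2 -> ρ2 − 6·ρ1
  [  1  -2   0   1  -1 ]
  [  0   0   1   1  -1 ]
  [ -6  12  -1  -9   1 ]
  [  0   0   0  -1  -3 ]
ρ3 -> ρ3 + 6·ρ1
  [ 1  -2   0   1  -1 ]
  [ 0   0   1   1  -1 ]
  [ 0   0  -1  -3  -5 ]
  [ 0   0   0  -1  -3 ]
ρ3 -> ρ3 + ρ2
  [ 1  -2  0   1  -1 ]
  [ 0   0  1   1  -1 ]
  [ 0   0  0  -2  -6 ]
  [ 0   0  0  -1  -3 ]
ρ3 -> -1/2·ρ3
  [ 1  -2  0   1  -1 ]
  [ 0   0  1   1  -1 ]
  [ 0   0  0   1   3 ]
  [ 0   0  0  -1  -3 ]
ρ4 -> ρ4 + ρ3
  [ 1  -2  0  1  -1 ]
  [ 0   0  1  1  -1 ]
  [ 0   0  0  1   3 ]
  [ 0   0  0  0   0 ]
ρ2 -> ρ2 − ρ3
  [ 1  -2  0  1  -1 ]
  [ 0   0  1  0  -4 ]
  [ 0   0  0  1   3 ]
  [ 0   0  0  0   0 ]
ρ1 -> ρ1 − ρ3
  [ 1  -2  0  0  -4 ]
  [ 0   0  1  0  -4 ]
  [ 0   0  0  1   3 ]
  [ 0   0  0  0   0 ]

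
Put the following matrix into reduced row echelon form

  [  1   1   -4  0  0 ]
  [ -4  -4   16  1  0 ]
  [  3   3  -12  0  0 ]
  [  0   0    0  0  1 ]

[[1, 1, -4, 0, 0], [0, 0, 0, 1, 0], [0, 0, 0, 0, 1], [0, 0, 0, 0, 0]]

R2 ← R2 + 4·R1
  [ 1  1   -4  0  0 ]
  [ 0  0    0  1  0 ]
  [ 3  3  -12  0  0 ]
  [ 0  0    0  0  1 ]
R3 ← R3 − 3·R1
  [ 1  1  -4  0  0 ]
  [ 0  0   0  1  0 ]
  [ 0  0   0  0  0 ]
  [ 0  0   0  0  1 ]
R3 ↔ R4
  [ 1  1  -4  0  0 ]
  [ 0  0   0  1  0 ]
  [ 0  0   0  0  1 ]
  [ 0  0   0  0  0 ]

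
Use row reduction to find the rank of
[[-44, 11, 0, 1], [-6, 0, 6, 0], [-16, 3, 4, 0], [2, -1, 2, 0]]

r1 -> -1/44·r1
r2 -> r2 + 6·r1
r3 -> r3 + 16·r1
r4 -> r4 − 2·r1
r2 -> -2/3·r2
r3 -> r3 + r2
r4 -> r4 + 1/2·r2
r3 -> -11/3·r3
r4 -> r4 − 1/11·r3
r2 -> r2 − 1/11·r3
r1 -> r1 + 1/44·r3
r1 -> r1 + 1/4·r2
The reduced form has 3 nonzero rows.

rank = 3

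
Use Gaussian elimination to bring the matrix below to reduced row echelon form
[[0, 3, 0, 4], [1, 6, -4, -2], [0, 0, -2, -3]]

r1 <=> r2
  [ 1  6  -4  -2 ]
  [ 0  3   0   4 ]
  [ 0  0  -2  -3 ]
r2 ← 1/3·r2
  [ 1  6  -4   -2 ]
  [ 0  1   0  4/3 ]
  [ 0  0  -2   -3 ]
r3 ← -1/2·r3
  [ 1  6  -4   -2 ]
  [ 0  1   0  4/3 ]
  [ 0  0   1  3/2 ]
r1 ← r1 + 4·r3
  [ 1  6  0    4 ]
  [ 0  1  0  4/3 ]
  [ 0  0  1  3/2 ]
r1 ← r1 − 6·r2
  [ 1  0  0   -4 ]
  [ 0  1  0  4/3 ]
  [ 0  0  1  3/2 ]

[[1, 0, 0, -4], [0, 1, 0, 4/3], [0, 0, 1, 3/2]]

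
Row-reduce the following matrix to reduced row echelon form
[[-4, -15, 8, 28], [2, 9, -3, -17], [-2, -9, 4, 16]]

ρ1 → -1/4·ρ1
  [  1  15/4  -2   -7 ]
  [  2     9  -3  -17 ]
  [ -2    -9   4   16 ]
ρ2 → ρ2 − 2·ρ1
  [  1  15/4  -2  -7 ]
  [  0   3/2   1  -3 ]
  [ -2    -9   4  16 ]
ρ3 → ρ3 + 2·ρ1
  [ 1  15/4  -2  -7 ]
  [ 0   3/2   1  -3 ]
  [ 0  -3/2   0   2 ]
ρ2 → 2/3·ρ2
  [ 1  15/4   -2  -7 ]
  [ 0     1  2/3  -2 ]
  [ 0  -3/2    0   2 ]
ρ3 → ρ3 + 3/2·ρ2
  [ 1  15/4   -2  -7 ]
  [ 0     1  2/3  -2 ]
  [ 0     0    1  -1 ]
ρ2 → ρ2 − 2/3·ρ3
  [ 1  15/4  -2    -7 ]
  [ 0     1   0  -4/3 ]
  [ 0     0   1    -1 ]
ρ1 → ρ1 + 2·ρ3
  [ 1  15/4  0    -9 ]
  [ 0     1  0  -4/3 ]
  [ 0     0  1    -1 ]
ρ1 → ρ1 − 15/4·ρ2
  [ 1  0  0    -4 ]
  [ 0  1  0  -4/3 ]
  [ 0  0  1    -1 ]

[[1, 0, 0, -4], [0, 1, 0, -4/3], [0, 0, 1, -1]]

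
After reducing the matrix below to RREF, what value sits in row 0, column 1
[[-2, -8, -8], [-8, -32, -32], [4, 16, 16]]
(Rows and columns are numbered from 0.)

4

Multiply r1 by -1/2.
  [  1    4    4 ]
  [ -8  -32  -32 ]
  [  4   16   16 ]
Add 8 times r1 to r2.
  [ 1   4   4 ]
  [ 0   0   0 ]
  [ 4  16  16 ]
Subtract 4 times r1 from r3.
  [ 1  4  4 ]
  [ 0  0  0 ]
  [ 0  0  0 ]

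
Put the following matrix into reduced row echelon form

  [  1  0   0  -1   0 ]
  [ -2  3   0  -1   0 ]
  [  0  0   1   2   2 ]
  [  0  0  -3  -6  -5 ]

[[1, 0, 0, -1, 0], [0, 1, 0, -1, 0], [0, 0, 1, 2, 0], [0, 0, 0, 0, 1]]

Add 2 times r1 to r2.
  [ 1  0   0  -1   0 ]
  [ 0  3   0  -3   0 ]
  [ 0  0   1   2   2 ]
  [ 0  0  -3  -6  -5 ]
Multiply r2 by 1/3.
  [ 1  0   0  -1   0 ]
  [ 0  1   0  -1   0 ]
  [ 0  0   1   2   2 ]
  [ 0  0  -3  -6  -5 ]
Add 3 times r3 to r4.
  [ 1  0  0  -1  0 ]
  [ 0  1  0  -1  0 ]
  [ 0  0  1   2  2 ]
  [ 0  0  0   0  1 ]
Subtract 2 times r4 from r3.
  [ 1  0  0  -1  0 ]
  [ 0  1  0  -1  0 ]
  [ 0  0  1   2  0 ]
  [ 0  0  0   0  1 ]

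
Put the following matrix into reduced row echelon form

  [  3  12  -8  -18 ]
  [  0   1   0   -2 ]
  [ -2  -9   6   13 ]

ρ1 := 1/3·ρ1
  [  1   4  -8/3  -6 ]
  [  0   1     0  -2 ]
  [ -2  -9     6  13 ]
ρ3 := ρ3 + 2·ρ1
  [ 1   4  -8/3  -6 ]
  [ 0   1     0  -2 ]
  [ 0  -1   2/3   1 ]
ρ3 := ρ3 + ρ2
  [ 1  4  -8/3  -6 ]
  [ 0  1     0  -2 ]
  [ 0  0   2/3  -1 ]
ρ3 := 3/2·ρ3
  [ 1  4  -8/3    -6 ]
  [ 0  1     0    -2 ]
  [ 0  0     1  -3/2 ]
ρ1 := ρ1 + 8/3·ρ3
  [ 1  4  0   -10 ]
  [ 0  1  0    -2 ]
  [ 0  0  1  -3/2 ]
ρ1 := ρ1 − 4·ρ2
  [ 1  0  0    -2 ]
  [ 0  1  0    -2 ]
  [ 0  0  1  -3/2 ]

[[1, 0, 0, -2], [0, 1, 0, -2], [0, 0, 1, -3/2]]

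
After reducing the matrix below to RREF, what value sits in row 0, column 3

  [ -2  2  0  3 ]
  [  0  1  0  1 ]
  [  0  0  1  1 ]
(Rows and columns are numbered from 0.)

Multiply r1 by -1/2.
  [ 1  -1  0  -3/2 ]
  [ 0   1  0     1 ]
  [ 0   0  1     1 ]
Add r2 to r1.
  [ 1  0  0  -1/2 ]
  [ 0  1  0     1 ]
  [ 0  0  1     1 ]

-1/2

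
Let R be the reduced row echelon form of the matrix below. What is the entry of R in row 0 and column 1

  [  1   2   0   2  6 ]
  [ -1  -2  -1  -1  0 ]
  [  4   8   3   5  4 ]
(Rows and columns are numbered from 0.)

2

Add R1 to R2.
  [ 1  2   0  2  6 ]
  [ 0  0  -1  1  6 ]
  [ 4  8   3  5  4 ]
Subtract 4 times R1 from R3.
  [ 1  2   0   2    6 ]
  [ 0  0  -1   1    6 ]
  [ 0  0   3  -3  -20 ]
Multiply R2 by -1.
  [ 1  2  0   2    6 ]
  [ 0  0  1  -1   -6 ]
  [ 0  0  3  -3  -20 ]
Subtract 3 times R2 from R3.
  [ 1  2  0   2   6 ]
  [ 0  0  1  -1  -6 ]
  [ 0  0  0   0  -2 ]
Multiply R3 by -1/2.
  [ 1  2  0   2   6 ]
  [ 0  0  1  -1  -6 ]
  [ 0  0  0   0   1 ]
Add 6 times R3 to R2.
  [ 1  2  0   2  6 ]
  [ 0  0  1  -1  0 ]
  [ 0  0  0   0  1 ]
Subtract 6 times R3 from R1.
  [ 1  2  0   2  0 ]
  [ 0  0  1  -1  0 ]
  [ 0  0  0   0  1 ]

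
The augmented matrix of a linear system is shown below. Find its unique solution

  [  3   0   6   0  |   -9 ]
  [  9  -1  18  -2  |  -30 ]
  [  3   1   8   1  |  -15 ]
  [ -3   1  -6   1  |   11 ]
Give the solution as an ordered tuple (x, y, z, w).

R1 := 1/3·R1
R2 := R2 − 9·R1
R3 := R3 − 3·R1
R4 := R4 + 3·R1
R2 := -1·R2
R3 := R3 − R2
R4 := R4 − R2
R3 := 1/2·R3
R4 := -1·R4
R3 := R3 + 1/2·R4
R2 := R2 − 2·R4
R1 := R1 − 2·R3
Reading off the last column: x = 5, y = 1, z = -4, w = 1.

(5, 1, -4, 1)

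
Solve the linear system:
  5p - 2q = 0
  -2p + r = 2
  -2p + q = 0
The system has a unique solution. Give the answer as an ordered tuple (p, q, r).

Form the augmented matrix and row-reduce:
  [  5  -2  0  |  0 ]
  [ -2   0  1  |  2 ]
  [ -2   1  0  |  0 ]
r1 ← 1/5·r1
r2 ← r2 + 2·r1
r3 ← r3 + 2·r1
r2 ← -5/4·r2
r3 ← r3 − 1/5·r2
r3 ← 4·r3
r2 ← r2 + 5/4·r3
r1 ← r1 + 2/5·r2
Reading off the last column: p = 0, q = 0, r = 2.

(0, 0, 2)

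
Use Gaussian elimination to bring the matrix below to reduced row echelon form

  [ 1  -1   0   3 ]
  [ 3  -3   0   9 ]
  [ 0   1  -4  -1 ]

r2 := r2 − 3·r1
  [ 1  -1   0   3 ]
  [ 0   0   0   0 ]
  [ 0   1  -4  -1 ]
r2 <-> r3
  [ 1  -1   0   3 ]
  [ 0   1  -4  -1 ]
  [ 0   0   0   0 ]
r1 := r1 + r2
  [ 1  0  -4   2 ]
  [ 0  1  -4  -1 ]
  [ 0  0   0   0 ]

[[1, 0, -4, 2], [0, 1, -4, -1], [0, 0, 0, 0]]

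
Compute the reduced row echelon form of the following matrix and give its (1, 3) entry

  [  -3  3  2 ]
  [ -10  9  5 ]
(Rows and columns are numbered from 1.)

ρ1 := -1/3·ρ1
  [   1  -1  -2/3 ]
  [ -10   9     5 ]
ρ2 := ρ2 + 10·ρ1
  [ 1  -1  -2/3 ]
  [ 0  -1  -5/3 ]
ρ2 := -1·ρ2
  [ 1  -1  -2/3 ]
  [ 0   1   5/3 ]
ρ1 := ρ1 + ρ2
  [ 1  0    1 ]
  [ 0  1  5/3 ]

1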